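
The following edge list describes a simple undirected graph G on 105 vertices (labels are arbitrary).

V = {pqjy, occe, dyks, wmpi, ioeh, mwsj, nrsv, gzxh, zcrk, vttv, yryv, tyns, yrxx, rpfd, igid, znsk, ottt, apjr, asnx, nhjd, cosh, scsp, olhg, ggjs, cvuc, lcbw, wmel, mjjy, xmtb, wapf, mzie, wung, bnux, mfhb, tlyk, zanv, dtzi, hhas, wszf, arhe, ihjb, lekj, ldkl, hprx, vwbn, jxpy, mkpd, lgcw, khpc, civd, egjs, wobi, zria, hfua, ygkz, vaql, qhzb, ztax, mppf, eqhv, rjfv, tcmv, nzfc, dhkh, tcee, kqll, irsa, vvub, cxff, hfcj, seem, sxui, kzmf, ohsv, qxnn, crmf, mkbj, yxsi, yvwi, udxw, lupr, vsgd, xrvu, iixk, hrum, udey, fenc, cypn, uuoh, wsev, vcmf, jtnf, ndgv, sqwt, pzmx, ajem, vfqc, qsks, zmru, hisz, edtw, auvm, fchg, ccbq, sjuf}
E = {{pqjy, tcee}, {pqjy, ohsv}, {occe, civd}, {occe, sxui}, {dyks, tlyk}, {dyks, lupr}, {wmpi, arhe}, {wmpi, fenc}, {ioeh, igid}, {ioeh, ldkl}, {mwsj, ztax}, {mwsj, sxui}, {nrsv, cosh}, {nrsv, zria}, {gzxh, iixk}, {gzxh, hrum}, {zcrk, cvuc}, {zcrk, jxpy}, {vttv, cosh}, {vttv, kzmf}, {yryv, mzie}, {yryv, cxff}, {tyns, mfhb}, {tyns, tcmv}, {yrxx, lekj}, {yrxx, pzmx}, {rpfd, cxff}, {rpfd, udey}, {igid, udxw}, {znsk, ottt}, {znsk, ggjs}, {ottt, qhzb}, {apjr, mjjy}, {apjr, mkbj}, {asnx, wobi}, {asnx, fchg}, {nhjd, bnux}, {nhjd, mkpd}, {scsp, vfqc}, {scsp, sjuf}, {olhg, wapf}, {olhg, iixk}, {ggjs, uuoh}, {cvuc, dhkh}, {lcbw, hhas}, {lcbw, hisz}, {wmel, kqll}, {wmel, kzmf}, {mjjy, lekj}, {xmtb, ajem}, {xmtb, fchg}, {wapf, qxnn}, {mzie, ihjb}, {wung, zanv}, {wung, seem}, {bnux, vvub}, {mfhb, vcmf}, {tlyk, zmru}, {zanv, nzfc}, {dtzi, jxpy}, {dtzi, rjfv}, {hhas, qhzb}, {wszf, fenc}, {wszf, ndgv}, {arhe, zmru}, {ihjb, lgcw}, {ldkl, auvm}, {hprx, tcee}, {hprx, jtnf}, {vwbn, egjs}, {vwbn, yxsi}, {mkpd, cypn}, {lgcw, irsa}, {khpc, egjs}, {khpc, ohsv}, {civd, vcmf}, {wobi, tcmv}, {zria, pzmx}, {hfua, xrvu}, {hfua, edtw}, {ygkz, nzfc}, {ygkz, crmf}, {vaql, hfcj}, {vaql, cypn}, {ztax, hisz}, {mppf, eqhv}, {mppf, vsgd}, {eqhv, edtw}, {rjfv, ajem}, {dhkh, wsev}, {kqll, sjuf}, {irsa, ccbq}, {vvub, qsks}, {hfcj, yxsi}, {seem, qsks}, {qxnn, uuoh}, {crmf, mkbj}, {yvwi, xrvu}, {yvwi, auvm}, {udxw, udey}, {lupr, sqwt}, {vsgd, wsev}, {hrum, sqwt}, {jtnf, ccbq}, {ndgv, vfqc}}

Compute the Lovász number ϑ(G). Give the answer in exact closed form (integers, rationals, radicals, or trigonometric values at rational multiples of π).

105*cos(pi/105)/(cos(pi/105) + 1)

N(apjr) = {mjjy, mkbj}, |N(apjr)| = 2.
Vertex sxui has 2 neighbors: occe, mwsj.
deg(eqhv) = 2; N(eqhv) = {mppf, edtw}.
N(pqjy) = {tcee, ohsv}, |N(pqjy)| = 2.
Every vertex has degree 2 (N=105); a single 105-cycle (edge-transitive).
Distinct eigenvalues (to 6 d.p.): [2.0, 1.99642, 1.985694, 1.967859, 1.94298, 1.911146, 1.87247, 1.827091, 1.775172, 1.716898, 1.652478, 1.582142, 1.506143, 1.424752, 1.338261, 1.24698, 1.151234, 1.051368, 0.947737, 0.840714, 0.730682, 0.618034, 0.503174, 0.386512, 0.268467, 0.14946, 0.029919, -0.08973, -0.209057, -0.327636, -0.445042, -0.560855, -0.67466, -0.78605, -0.894626, -1.0, -1.101794, -1.199644, -1.293199, -1.382125, -1.466104, -1.544834, -1.618034, -1.685442, -1.746816, -1.801938, -1.850609, -1.892655, -1.927926, -1.956295, -1.977662, -1.991949, -1.999105].
ϑ = −N·λ_min/(λ_max−λ_min) = −105·(-2*cos(pi/105))/(2−(-2*cos(pi/105))) = 105*cos(pi/105)/(cos(pi/105) + 1).
ϑ(G) ≈ 52.4882487.
Sandwich: α(G)=52 ≤ ϑ(G)=105*cos(pi/105)/(cos(pi/105) + 1) ≤ χ(Ḡ)=53 (both strict).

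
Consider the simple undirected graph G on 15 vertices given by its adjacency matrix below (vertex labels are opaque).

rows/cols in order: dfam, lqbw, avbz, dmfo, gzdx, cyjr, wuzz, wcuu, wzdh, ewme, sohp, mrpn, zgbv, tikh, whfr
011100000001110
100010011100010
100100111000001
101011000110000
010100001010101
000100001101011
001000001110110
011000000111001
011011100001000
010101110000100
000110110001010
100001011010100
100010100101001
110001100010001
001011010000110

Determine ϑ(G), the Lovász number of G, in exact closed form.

5

Vertex wzdh has 6 neighbors: lqbw, avbz, gzdx, cyjr, wuzz, mrpn.
Vertex wuzz has 6 neighbors: avbz, wzdh, ewme, sohp, zgbv, tikh.
N(dmfo) = {dfam, avbz, gzdx, cyjr, ewme, sohp}, |N(dmfo)| = 6.
deg(tikh) = 6; N(tikh) = {dfam, lqbw, cyjr, wuzz, sohp, whfr}.
Every vertex has degree 6 (N=15); Kneser K(6,2) on C(6,2)=15 vertices.
A has 3 distinct eigenvalues ≈ [6.0, 1.0, -3.0].
ϑ = −N·λ_min/(λ_max−λ_min) = −15·(-3)/(6−(-3)) = 5.
≈ 5.0000000 (to 7 d.p.).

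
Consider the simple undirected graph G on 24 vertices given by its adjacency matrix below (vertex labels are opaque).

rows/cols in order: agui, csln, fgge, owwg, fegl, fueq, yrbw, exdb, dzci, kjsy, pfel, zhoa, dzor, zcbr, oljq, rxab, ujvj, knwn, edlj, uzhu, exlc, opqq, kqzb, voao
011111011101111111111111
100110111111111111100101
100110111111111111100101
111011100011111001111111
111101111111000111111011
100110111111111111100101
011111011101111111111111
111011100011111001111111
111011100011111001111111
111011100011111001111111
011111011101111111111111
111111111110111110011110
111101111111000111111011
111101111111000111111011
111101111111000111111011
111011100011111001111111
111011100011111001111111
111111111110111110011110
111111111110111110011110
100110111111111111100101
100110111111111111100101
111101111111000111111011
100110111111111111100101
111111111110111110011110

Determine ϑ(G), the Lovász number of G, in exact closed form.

N(voao) = {agui, csln, fgge, owwg, fegl, fueq, yrbw, exdb, dzci, kjsy, pfel, dzor, zcbr, oljq, rxab, ujvj, uzhu, exlc, opqq, kqzb}, |N(voao)| = 20.
Vertex rxab has 18 neighbors: agui, csln, fgge, fegl, fueq, yrbw, pfel, zhoa, dzor, zcbr, oljq, knwn, edlj, uzhu, exlc, opqq, kqzb, voao.
N(kjsy) = {agui, csln, fgge, fegl, fueq, yrbw, pfel, zhoa, dzor, zcbr, oljq, knwn, edlj, uzhu, exlc, opqq, kqzb, voao}, |N(kjsy)| = 18.
N(csln) = {agui, owwg, fegl, yrbw, exdb, dzci, kjsy, pfel, zhoa, dzor, zcbr, oljq, rxab, ujvj, knwn, edlj, opqq, voao}, |N(csln)| = 18.
G = K_{6,6,5,4,3}: α = 6 = χ(Ḡ), so ϑ = 6.
= 6.00000000… (decimal).
α=6, χ(Ḡ)=6; ϑ=6 lies between (collapsed).

6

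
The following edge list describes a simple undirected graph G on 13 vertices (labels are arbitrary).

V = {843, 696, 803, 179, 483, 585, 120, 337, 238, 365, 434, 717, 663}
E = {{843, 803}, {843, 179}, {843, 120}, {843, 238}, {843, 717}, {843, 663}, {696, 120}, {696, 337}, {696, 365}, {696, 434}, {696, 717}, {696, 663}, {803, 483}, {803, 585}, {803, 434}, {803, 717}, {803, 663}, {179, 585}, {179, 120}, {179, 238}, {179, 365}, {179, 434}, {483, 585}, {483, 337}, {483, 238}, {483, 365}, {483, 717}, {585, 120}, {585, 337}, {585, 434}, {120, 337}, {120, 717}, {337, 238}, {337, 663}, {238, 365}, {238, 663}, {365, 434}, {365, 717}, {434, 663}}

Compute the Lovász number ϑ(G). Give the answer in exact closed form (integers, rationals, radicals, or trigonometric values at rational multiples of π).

sqrt(13)

N(434) = {696, 803, 179, 585, 365, 663}, |N(434)| = 6.
N(238) = {843, 179, 483, 337, 365, 663}, |N(238)| = 6.
N(717) = {843, 696, 803, 483, 120, 365}, |N(717)| = 6.
deg(803) = 6; N(803) = {843, 483, 585, 434, 717, 663}.
Regular of degree 6 on 13 vertices: SR(13,6,2,3) — a Paley graph.
Distinct eigenvalues (to 5 d.p.): [6.0, 1.30278, -2.30278].
−13·(-sqrt(13)/2 - 1/2) / ((6)−(-sqrt(13)/2 - 1/2)) = sqrt(13) = ϑ(G).
Numerically 3.605551275.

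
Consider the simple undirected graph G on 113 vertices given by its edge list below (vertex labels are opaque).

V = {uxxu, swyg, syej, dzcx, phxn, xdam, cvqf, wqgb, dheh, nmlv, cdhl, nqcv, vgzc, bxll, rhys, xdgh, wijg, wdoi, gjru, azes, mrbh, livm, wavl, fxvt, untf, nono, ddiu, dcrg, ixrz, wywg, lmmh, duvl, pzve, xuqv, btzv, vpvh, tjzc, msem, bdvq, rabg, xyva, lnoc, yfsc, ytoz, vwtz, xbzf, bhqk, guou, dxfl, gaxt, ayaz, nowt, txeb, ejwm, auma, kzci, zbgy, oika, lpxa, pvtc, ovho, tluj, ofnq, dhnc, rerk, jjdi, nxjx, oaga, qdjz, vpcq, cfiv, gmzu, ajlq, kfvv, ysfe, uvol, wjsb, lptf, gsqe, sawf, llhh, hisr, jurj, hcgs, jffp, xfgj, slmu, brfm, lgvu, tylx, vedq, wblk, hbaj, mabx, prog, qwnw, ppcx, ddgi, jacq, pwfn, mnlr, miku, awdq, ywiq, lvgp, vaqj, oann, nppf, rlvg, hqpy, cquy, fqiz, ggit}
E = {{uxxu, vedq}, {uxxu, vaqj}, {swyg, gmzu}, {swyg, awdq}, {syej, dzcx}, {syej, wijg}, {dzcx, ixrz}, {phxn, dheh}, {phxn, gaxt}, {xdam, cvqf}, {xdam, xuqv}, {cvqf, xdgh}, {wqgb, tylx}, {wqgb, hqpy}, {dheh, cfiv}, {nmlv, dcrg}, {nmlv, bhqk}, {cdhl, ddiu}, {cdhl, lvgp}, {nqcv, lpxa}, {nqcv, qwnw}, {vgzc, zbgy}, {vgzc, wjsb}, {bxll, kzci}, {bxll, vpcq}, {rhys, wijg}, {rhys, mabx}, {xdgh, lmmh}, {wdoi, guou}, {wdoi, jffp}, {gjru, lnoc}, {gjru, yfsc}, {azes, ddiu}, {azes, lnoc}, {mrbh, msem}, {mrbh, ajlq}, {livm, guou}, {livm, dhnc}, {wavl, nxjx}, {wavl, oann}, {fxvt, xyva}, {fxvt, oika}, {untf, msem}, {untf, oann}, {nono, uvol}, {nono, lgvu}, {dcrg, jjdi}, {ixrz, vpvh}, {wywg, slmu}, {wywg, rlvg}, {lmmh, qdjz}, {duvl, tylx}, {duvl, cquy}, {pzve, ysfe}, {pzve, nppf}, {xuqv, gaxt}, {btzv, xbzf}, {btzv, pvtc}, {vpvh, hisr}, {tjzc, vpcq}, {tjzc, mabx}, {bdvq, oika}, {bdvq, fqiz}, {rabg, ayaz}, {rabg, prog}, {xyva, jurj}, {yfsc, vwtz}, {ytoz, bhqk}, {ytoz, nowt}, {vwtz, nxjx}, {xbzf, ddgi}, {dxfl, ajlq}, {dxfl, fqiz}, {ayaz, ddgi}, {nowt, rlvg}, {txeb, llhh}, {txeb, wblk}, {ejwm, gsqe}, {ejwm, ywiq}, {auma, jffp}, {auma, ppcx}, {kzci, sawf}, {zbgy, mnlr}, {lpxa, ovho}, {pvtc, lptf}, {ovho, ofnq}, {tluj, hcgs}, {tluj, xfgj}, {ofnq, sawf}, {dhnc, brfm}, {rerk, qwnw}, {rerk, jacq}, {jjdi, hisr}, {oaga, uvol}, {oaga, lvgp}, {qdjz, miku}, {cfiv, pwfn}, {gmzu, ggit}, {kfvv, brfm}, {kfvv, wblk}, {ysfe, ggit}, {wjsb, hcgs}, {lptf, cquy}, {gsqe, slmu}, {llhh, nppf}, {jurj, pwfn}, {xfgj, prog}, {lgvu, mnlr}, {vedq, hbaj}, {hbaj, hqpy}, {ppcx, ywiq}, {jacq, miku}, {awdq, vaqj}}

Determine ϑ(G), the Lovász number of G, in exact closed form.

N(ixrz) = {dzcx, vpvh}, |N(ixrz)| = 2.
Vertex yfsc has 2 neighbors: gjru, vwtz.
Vertex nppf has 2 neighbors: pzve, llhh.
N(ggit) = {gmzu, ysfe}, |N(ggit)| = 2.
G on 113 vertices is 2-regular; a single 113-cycle (edge-transitive).
The 57 distinct eigenvalues: [2.0, 1.996909, 1.987646, 1.972239, 1.950736, 1.923203, 1.889726, 1.850408, 1.80537, 1.754752, 1.69871, 1.637418, 1.571064, 1.499854, 1.424009, 1.343762, 1.259361, 1.171068, 1.079155, 0.983906, 0.885616, 0.784589, 0.681137, 0.575579, 0.468242, 0.359458, 0.249563, 0.138897, 0.027801, -0.083381, -0.194305, -0.304628, -0.41401, -0.522112, -0.628601, -0.733146, -0.835425, -0.935122, -1.031929, -1.125546, -1.215684, -1.302064, -1.38442, -1.462497, -1.536053, -1.604861, -1.668709, -1.727399, -1.780749, -1.828596, -1.87079, -1.907202, -1.937718, -1.962246, -1.980708, -1.993048, -1.999227].
Lovász: ϑ = −113(-2*cos(pi/113))/(2+-(-1)*2*cos(pi/113)) = 113*cos(pi/113)/(cos(pi/113) + 1).
≈ 56.48908 (to 5 d.p.).
α=56, χ(Ḡ)=57; ϑ=113*cos(pi/113)/(cos(pi/113) + 1) lies between (both strict).

113*cos(pi/113)/(cos(pi/113) + 1)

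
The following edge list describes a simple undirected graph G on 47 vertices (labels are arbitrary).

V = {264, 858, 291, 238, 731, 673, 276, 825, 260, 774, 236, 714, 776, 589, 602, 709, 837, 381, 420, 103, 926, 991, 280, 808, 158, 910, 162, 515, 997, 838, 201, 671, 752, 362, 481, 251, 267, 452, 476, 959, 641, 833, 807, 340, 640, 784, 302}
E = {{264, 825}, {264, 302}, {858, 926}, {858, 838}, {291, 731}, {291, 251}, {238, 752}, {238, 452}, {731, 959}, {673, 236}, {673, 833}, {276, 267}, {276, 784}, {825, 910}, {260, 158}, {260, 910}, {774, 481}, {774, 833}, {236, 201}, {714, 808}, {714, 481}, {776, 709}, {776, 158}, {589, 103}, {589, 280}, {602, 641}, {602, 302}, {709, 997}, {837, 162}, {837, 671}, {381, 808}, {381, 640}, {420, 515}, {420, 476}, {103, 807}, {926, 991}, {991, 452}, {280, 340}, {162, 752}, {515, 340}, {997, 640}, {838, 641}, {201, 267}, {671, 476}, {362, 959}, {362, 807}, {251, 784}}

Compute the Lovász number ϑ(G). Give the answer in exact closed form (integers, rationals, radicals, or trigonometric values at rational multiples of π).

47*cos(pi/47)/(cos(pi/47) + 1)

N(731) = {291, 959}, |N(731)| = 2.
deg(997) = 2; N(997) = {709, 640}.
N(926) = {858, 991}, |N(926)| = 2.
Vertex 807 has 2 neighbors: 103, 362.
G on 47 vertices is 2-regular; a single 47-cycle (edge-transitive).
A has 24 distinct eigenvalues ≈ [2.0, 1.9822, 1.9289, 1.8413, 1.7208, 1.5696, 1.3904, 1.1864, 0.9612, 0.7188, 0.4636, 0.2002, -0.0668, -0.3327, -0.5926, -0.8419, -1.0762, -1.2913, -1.4833, -1.6489, -1.785, -1.8893, -1.9599, -1.9955].
λ_max=2, λ_min=-2*cos(pi/47); ϑ = −47·λ_min/(λ_max−λ_min) = 47*cos(pi/47)/(cos(pi/47) + 1).
Numerically 23.473731.
Sandwich: α(G)=23 ≤ ϑ(G)=47*cos(pi/47)/(cos(pi/47) + 1) ≤ χ(Ḡ)=24 (both strict).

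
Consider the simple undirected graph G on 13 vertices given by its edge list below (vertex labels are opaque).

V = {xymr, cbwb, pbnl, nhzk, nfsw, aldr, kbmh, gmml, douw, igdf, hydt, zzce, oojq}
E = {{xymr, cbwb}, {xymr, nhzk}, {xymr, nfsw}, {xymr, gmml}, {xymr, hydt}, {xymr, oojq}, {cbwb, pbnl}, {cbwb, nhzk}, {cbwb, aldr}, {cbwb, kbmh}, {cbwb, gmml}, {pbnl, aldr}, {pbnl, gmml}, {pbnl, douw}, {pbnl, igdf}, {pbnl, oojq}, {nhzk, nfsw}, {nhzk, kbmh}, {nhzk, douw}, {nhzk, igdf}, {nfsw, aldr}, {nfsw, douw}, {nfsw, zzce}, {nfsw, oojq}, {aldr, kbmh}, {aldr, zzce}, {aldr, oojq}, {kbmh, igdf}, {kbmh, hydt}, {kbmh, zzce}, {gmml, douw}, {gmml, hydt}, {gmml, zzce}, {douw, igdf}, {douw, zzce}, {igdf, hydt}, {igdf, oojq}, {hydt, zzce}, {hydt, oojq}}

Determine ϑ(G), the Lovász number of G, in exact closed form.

sqrt(13)

deg(xymr) = 6; N(xymr) = {cbwb, nhzk, nfsw, gmml, hydt, oojq}.
deg(pbnl) = 6; N(pbnl) = {cbwb, aldr, gmml, douw, igdf, oojq}.
deg(igdf) = 6; N(igdf) = {pbnl, nhzk, kbmh, douw, hydt, oojq}.
deg(oojq) = 6; N(oojq) = {xymr, pbnl, nfsw, aldr, igdf, hydt}.
6-regular, N=13; Paley(13): SR with (k,λ,μ)=(6,2,3).
spec(A) ≈ [6.0, 1.3028, -2.3028] (distinct, 4 d.p.).
−13·(-sqrt(13)/2 - 1/2) / ((6)−(-sqrt(13)/2 - 1/2)) = sqrt(13) = ϑ(G).
= 3.605551… (decimal).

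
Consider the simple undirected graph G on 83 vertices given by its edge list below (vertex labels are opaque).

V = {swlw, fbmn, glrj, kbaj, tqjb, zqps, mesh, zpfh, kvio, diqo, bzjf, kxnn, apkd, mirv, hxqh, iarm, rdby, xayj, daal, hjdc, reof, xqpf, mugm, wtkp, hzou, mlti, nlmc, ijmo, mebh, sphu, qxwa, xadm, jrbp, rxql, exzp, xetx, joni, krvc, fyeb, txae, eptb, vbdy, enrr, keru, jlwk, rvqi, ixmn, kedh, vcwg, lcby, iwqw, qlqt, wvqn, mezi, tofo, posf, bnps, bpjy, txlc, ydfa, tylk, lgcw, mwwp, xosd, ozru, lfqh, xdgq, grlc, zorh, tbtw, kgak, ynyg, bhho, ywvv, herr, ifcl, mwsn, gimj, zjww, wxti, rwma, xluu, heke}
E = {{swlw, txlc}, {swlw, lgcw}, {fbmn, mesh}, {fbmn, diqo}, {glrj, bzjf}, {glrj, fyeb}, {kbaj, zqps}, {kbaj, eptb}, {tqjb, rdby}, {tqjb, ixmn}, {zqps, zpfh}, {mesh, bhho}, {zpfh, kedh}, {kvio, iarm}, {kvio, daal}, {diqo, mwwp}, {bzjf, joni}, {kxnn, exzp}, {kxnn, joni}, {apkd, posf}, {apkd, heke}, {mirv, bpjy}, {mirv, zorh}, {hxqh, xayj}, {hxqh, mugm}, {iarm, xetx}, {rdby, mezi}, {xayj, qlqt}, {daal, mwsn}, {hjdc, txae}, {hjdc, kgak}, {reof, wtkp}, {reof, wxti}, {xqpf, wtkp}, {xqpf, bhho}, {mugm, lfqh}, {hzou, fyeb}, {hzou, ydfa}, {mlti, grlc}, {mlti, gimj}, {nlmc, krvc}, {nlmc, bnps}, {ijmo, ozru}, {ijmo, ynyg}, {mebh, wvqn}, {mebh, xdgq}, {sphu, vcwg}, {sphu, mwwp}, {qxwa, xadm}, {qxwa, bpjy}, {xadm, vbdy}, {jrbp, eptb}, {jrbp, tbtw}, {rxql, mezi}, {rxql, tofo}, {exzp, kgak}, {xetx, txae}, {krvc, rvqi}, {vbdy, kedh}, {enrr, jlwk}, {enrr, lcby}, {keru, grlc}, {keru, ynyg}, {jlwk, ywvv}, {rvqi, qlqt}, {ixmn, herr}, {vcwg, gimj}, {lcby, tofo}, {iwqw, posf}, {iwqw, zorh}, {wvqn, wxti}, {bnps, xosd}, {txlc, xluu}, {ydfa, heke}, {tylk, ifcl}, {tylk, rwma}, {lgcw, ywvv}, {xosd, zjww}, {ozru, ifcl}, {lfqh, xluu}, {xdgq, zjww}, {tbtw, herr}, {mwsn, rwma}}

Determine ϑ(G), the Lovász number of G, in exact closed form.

83*cos(pi/83)/(cos(pi/83) + 1)

N(heke) = {apkd, ydfa}, |N(heke)| = 2.
Vertex eptb has 2 neighbors: kbaj, jrbp.
N(tofo) = {rxql, lcby}, |N(tofo)| = 2.
N(tylk) = {ifcl, rwma}, |N(tylk)| = 2.
deg(v) = 2 for all v (|V|=83); connected 2-regular on 83 ⇒ C_{83}.
Distinct eigenvalues (to 4 d.p.): [2.0, 1.9943, 1.9771, 1.9486, 1.909, 1.8584, 1.7972, 1.7257, 1.6443, 1.5535, 1.4538, 1.3457, 1.23, 1.1072, 0.9781, 0.8433, 0.7038, 0.5602, 0.4134, 0.2642, 0.1135, -0.0378, -0.189, -0.339, -0.4871, -0.6324, -0.7741, -0.9114, -1.0434, -1.1694, -1.2888, -1.4008, -1.5047, -1.6001, -1.6862, -1.7627, -1.8291, -1.8851, -1.9302, -1.9643, -1.9871, -1.9986].
Lovász: ϑ = −83(-2*cos(pi/83))/(2+-(-1)*2*cos(pi/83)) = 83*cos(pi/83)/(cos(pi/83) + 1).
Numerically 41.485132588.
Lovász sandwich 41 ≤ 83*cos(pi/83)/(cos(pi/83) + 1) ≤ 42: both strict.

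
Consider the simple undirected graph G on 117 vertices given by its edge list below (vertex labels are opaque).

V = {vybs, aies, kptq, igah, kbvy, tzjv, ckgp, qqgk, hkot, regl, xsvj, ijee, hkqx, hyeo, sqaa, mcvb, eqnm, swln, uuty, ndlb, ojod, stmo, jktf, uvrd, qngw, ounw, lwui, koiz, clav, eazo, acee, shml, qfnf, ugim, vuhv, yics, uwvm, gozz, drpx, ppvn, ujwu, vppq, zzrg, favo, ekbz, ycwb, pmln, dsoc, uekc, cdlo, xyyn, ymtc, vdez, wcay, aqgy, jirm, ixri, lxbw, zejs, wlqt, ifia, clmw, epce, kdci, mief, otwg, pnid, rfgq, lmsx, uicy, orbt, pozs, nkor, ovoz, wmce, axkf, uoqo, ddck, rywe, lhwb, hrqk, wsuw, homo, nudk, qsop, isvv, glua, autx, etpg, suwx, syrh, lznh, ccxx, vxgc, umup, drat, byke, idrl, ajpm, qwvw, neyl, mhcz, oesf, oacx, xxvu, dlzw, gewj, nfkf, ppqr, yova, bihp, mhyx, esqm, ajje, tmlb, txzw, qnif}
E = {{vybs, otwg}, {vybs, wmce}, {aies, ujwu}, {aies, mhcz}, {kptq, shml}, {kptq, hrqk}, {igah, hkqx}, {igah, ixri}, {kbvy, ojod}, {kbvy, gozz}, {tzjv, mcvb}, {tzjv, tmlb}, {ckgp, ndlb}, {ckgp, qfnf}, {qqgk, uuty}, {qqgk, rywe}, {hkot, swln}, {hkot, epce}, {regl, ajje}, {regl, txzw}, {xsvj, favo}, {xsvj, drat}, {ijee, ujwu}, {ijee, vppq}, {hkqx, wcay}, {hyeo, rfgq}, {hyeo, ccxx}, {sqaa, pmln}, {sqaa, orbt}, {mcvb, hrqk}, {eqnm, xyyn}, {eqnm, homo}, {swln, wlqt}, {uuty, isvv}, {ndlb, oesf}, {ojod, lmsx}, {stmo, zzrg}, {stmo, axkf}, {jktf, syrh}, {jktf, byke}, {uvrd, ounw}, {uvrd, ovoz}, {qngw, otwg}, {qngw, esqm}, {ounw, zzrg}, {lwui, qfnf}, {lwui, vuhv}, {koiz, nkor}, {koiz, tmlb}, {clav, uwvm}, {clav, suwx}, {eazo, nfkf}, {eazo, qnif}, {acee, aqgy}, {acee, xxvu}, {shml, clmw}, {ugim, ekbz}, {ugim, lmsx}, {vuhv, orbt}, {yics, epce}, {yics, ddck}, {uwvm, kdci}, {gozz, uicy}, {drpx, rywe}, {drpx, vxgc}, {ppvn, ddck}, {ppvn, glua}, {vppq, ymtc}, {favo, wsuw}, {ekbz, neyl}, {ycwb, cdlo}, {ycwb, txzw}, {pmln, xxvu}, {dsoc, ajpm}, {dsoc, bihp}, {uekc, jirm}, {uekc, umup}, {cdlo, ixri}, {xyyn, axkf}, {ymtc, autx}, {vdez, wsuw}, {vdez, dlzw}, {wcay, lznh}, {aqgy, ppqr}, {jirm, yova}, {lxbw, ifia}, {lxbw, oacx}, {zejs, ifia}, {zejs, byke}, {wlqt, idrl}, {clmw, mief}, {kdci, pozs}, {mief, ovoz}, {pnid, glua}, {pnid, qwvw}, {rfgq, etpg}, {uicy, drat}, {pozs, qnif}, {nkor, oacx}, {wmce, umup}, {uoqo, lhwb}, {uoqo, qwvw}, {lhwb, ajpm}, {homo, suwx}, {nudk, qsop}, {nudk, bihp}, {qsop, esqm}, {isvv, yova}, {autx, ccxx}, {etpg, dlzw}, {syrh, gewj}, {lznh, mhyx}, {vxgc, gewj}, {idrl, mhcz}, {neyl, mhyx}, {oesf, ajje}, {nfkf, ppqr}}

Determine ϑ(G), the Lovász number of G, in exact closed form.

deg(ddck) = 2; N(ddck) = {yics, ppvn}.
N(xsvj) = {favo, drat}, |N(xsvj)| = 2.
N(cdlo) = {ycwb, ixri}, |N(cdlo)| = 2.
Vertex ajje has 2 neighbors: regl, oesf.
117-vertex 2-regular graph: the odd cycle C_{117}.
Distinct eigenvalues (to 3 d.p.): [2.0, 1.997, 1.988, 1.974, 1.954, 1.928, 1.897, 1.86, 1.818, 1.771, 1.718, 1.661, 1.599, 1.532, 1.461, 1.385, 1.306, 1.223, 1.136, 1.046, 0.953, 0.857, 0.759, 0.659, 0.556, 0.453, 0.347, 0.241, 0.134, 0.027, -0.081, -0.188, -0.294, -0.4, -0.505, -0.608, -0.709, -0.809, -0.906, -1.0, -1.092, -1.18, -1.265, -1.346, -1.424, -1.497, -1.566, -1.631, -1.69, -1.745, -1.795, -1.84, -1.879, -1.913, -1.942, -1.965, -1.982, -1.994, -1.999].
Lovász: ϑ = −117(-2*cos(pi/117))/(2+-(-1)*2*cos(pi/117)) = 117*cos(pi/117)/(cos(pi/117) + 1).
ϑ(G) ≈ 58.4894543.
α=58, χ(Ḡ)=59; ϑ=117*cos(pi/117)/(cos(pi/117) + 1) lies between (both strict).

117*cos(pi/117)/(cos(pi/117) + 1)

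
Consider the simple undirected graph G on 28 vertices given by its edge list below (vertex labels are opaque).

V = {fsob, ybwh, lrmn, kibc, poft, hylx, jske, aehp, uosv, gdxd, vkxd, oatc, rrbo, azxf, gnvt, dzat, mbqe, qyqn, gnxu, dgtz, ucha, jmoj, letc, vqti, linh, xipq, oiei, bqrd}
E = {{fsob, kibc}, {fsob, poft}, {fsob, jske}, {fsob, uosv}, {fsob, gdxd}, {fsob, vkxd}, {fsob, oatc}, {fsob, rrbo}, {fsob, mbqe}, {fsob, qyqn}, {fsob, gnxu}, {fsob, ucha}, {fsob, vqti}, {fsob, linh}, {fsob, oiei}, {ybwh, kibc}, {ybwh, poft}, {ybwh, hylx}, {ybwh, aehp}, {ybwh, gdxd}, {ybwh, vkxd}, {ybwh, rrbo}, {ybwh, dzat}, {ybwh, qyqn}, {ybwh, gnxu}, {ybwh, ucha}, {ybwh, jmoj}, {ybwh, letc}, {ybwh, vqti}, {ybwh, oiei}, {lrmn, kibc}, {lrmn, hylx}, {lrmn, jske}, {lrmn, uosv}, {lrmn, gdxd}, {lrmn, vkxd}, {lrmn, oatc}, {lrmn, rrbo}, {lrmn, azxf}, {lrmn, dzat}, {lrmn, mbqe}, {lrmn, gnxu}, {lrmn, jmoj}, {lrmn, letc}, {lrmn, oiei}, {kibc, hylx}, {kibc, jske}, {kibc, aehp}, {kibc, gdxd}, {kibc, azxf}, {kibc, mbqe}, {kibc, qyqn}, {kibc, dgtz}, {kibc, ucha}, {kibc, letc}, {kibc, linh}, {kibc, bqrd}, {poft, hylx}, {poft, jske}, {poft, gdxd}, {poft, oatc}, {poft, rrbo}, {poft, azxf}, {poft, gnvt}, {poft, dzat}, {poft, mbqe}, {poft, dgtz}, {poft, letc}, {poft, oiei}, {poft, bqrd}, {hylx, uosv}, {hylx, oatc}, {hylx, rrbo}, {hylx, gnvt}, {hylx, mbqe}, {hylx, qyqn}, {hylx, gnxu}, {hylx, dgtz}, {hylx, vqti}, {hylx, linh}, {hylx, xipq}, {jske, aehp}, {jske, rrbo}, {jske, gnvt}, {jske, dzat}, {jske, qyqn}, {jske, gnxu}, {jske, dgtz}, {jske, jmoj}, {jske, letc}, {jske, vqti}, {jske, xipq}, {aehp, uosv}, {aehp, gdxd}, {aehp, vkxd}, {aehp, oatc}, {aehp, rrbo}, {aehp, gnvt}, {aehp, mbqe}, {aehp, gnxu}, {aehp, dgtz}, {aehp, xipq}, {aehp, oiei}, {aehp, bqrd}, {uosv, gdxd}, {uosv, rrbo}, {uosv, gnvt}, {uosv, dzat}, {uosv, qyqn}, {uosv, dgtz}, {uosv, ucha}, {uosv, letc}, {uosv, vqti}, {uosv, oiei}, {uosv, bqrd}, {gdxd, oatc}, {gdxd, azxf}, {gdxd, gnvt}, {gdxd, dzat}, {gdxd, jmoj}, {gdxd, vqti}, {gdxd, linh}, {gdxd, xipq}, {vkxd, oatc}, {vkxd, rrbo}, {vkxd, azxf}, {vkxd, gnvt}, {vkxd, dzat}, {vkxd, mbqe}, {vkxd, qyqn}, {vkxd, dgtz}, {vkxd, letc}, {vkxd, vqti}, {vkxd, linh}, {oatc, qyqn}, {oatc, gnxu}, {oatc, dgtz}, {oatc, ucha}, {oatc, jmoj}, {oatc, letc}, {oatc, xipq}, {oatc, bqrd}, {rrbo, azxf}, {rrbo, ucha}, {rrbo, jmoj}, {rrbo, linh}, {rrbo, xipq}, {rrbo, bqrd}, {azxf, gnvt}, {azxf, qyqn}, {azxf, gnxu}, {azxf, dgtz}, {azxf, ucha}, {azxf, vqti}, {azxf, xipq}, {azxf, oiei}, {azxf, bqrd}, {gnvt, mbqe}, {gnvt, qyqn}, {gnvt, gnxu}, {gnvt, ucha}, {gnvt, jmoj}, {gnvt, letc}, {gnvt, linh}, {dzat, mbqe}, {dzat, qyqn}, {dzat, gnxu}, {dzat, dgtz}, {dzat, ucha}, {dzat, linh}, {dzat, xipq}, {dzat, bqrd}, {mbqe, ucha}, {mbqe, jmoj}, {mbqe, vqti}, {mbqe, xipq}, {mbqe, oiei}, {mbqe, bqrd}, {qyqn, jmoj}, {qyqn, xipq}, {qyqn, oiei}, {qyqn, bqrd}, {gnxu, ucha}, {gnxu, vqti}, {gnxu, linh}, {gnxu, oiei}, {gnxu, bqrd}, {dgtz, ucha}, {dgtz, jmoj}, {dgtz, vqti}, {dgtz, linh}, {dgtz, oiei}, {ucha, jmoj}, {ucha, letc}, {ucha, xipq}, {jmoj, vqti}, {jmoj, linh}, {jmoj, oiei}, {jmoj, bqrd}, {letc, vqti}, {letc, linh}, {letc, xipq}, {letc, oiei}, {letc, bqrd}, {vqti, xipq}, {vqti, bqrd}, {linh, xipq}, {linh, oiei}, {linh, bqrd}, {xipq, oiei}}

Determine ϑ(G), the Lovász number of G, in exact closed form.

N(jmoj) = {ybwh, lrmn, jske, gdxd, oatc, rrbo, gnvt, mbqe, qyqn, dgtz, ucha, vqti, linh, oiei, bqrd}, |N(jmoj)| = 15.
Vertex gdxd has 15 neighbors: fsob, ybwh, lrmn, kibc, poft, aehp, uosv, oatc, azxf, gnvt, dzat, jmoj, vqti, linh, xipq.
Vertex linh has 15 neighbors: fsob, kibc, hylx, gdxd, vkxd, rrbo, gnvt, dzat, gnxu, dgtz, jmoj, letc, xipq, oiei, bqrd.
deg(ucha) = 15; N(ucha) = {fsob, ybwh, kibc, uosv, oatc, rrbo, azxf, gnvt, dzat, mbqe, gnxu, dgtz, jmoj, letc, xipq}.
15-regular, N=28; this is K(8,2), the Kneser graph.
The 3 distinct eigenvalues: [15.0, 1.0, -5.0].
With N=28: ϑ(G) = 28·(-1*(-5))/(15−(-5)) = 7.
ϑ(G) ≈ 7.0000000.

7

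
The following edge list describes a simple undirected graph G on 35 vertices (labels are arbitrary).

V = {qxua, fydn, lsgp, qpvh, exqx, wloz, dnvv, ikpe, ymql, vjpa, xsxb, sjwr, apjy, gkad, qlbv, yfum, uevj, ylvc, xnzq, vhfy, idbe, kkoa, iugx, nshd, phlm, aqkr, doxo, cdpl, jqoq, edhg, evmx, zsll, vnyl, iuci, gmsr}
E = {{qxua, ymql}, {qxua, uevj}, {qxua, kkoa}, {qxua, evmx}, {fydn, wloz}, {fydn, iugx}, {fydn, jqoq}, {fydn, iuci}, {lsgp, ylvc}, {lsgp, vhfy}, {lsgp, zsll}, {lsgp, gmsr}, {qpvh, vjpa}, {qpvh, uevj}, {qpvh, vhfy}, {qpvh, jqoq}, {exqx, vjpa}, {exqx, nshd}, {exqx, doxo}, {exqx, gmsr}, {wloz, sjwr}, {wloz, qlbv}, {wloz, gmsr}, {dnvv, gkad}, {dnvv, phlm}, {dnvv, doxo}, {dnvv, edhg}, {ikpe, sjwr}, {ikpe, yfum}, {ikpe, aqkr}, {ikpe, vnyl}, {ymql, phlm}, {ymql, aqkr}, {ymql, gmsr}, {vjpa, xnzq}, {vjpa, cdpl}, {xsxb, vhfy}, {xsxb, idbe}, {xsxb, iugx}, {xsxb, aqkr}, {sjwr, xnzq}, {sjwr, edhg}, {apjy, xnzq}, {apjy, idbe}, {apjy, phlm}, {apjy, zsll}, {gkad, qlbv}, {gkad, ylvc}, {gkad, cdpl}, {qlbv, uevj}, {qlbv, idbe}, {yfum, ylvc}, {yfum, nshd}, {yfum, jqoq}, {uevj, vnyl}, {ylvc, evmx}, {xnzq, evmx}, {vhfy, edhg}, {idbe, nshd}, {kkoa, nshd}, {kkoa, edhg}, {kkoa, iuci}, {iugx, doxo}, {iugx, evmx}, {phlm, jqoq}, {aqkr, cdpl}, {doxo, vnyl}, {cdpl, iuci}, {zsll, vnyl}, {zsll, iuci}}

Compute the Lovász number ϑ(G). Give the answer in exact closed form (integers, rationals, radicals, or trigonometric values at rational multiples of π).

15

deg(fydn) = 4; N(fydn) = {wloz, iugx, jqoq, iuci}.
Vertex kkoa has 4 neighbors: qxua, nshd, edhg, iuci.
N(aqkr) = {ikpe, ymql, xsxb, cdpl}, |N(aqkr)| = 4.
N(xsxb) = {vhfy, idbe, iugx, aqkr}, |N(xsxb)| = 4.
deg(v) = 4 for all v (|V|=35); Kneser-type, 3-subsets of [7].
A has 4 distinct eigenvalues ≈ [4.0, 2.0, -1.0, -3.0].
With N=35: ϑ(G) = 35·(-1*(-3))/(4−(-3)) = 15.
ϑ(G) ≈ 15.0000.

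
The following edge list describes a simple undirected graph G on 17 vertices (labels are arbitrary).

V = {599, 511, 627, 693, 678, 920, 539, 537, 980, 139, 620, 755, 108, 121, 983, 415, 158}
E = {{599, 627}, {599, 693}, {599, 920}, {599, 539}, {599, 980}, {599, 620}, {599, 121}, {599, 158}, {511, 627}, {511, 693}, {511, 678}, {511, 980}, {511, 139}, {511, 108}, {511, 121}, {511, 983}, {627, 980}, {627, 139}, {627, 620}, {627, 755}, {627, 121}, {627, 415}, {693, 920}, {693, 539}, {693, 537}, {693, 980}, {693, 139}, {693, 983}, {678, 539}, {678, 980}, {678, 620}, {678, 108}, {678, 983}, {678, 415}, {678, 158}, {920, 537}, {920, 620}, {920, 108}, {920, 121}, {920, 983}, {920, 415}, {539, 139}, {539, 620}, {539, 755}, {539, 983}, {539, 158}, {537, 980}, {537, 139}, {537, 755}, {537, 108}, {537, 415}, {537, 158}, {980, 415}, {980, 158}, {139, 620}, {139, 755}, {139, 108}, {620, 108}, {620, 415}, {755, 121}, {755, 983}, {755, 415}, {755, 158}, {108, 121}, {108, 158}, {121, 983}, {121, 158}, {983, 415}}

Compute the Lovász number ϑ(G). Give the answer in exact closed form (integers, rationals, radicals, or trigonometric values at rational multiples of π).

deg(678) = 8; N(678) = {511, 539, 980, 620, 108, 983, 415, 158}.
Vertex 121 has 8 neighbors: 599, 511, 627, 920, 755, 108, 983, 158.
deg(415) = 8; N(415) = {627, 678, 920, 537, 980, 620, 755, 983}.
N(693) = {599, 511, 920, 539, 537, 980, 139, 983}, |N(693)| = 8.
8-regular, N=17; SR(17,8,3,4) — a Paley graph.
The 3 distinct eigenvalues: [8.0, 1.56155, -2.56155].
−17·(-sqrt(17)/2 - 1/2) / ((8)−(-sqrt(17)/2 - 1/2)) = sqrt(17) = ϑ(G).
= 4.12311… (decimal).

sqrt(17)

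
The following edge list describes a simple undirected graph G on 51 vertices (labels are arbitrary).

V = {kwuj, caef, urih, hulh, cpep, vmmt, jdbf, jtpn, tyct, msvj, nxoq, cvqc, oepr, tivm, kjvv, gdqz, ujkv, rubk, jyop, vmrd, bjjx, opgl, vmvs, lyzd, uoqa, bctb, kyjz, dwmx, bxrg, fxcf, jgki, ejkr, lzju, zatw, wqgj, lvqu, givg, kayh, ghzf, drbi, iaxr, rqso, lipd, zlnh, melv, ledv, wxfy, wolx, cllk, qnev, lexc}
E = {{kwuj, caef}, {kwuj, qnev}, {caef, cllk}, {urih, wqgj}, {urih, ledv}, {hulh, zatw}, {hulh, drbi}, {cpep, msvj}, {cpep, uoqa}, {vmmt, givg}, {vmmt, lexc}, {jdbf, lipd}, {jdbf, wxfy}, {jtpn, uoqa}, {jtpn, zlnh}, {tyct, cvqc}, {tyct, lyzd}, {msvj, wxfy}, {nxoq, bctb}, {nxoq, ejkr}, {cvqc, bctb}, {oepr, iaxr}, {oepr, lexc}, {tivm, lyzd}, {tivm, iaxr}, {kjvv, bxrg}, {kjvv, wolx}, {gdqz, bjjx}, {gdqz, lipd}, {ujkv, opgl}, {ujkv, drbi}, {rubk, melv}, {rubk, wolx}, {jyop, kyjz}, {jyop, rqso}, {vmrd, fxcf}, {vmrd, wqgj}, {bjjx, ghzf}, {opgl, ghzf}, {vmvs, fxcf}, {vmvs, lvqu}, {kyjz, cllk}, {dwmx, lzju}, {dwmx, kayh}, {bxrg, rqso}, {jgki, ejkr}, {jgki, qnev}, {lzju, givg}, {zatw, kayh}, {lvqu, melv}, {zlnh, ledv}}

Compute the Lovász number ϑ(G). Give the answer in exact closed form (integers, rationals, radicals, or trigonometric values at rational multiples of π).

51*cos(pi/51)/(cos(pi/51) + 1)

Vertex cvqc has 2 neighbors: tyct, bctb.
deg(lipd) = 2; N(lipd) = {jdbf, gdqz}.
deg(cllk) = 2; N(cllk) = {caef, kyjz}.
deg(gdqz) = 2; N(gdqz) = {bjjx, lipd}.
51-vertex 2-regular graph: connected 2-regular on 51 ⇒ C_{51}.
Distinct eigenvalues (to 3 d.p.): [2.0, 1.985, 1.94, 1.865, 1.762, 1.632, 1.478, 1.301, 1.105, 0.891, 0.665, 0.428, 0.185, -0.062, -0.307, -0.547, -0.78, -1.0, -1.205, -1.392, -1.558, -1.7, -1.817, -1.906, -1.966, -1.996].
Lovász (edge-transitive): ϑ = −51·(-2*cos(pi/51))/((2)−(-2*cos(pi/51))) = 51*cos(pi/51)/(cos(pi/51) + 1).
Numerically 25.475794486.
Lovász sandwich 25 ≤ 51*cos(pi/51)/(cos(pi/51) + 1) ≤ 26: both strict.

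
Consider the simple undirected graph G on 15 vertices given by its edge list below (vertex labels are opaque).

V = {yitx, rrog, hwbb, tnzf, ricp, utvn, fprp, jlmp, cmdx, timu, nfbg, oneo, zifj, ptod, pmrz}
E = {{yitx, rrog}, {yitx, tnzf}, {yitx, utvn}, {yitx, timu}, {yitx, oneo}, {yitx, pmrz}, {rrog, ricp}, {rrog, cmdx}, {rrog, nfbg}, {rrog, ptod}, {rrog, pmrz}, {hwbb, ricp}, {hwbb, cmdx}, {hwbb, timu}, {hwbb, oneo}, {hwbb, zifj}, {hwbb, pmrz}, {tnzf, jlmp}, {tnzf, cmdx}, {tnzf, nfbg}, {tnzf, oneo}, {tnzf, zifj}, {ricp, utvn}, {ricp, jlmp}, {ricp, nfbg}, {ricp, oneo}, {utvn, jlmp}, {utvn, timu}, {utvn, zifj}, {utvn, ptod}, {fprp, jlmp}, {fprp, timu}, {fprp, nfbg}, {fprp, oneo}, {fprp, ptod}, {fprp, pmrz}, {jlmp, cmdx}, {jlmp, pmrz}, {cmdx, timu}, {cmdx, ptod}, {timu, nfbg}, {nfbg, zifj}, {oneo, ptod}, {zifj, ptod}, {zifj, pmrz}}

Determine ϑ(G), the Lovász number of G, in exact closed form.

5

Vertex oneo has 6 neighbors: yitx, hwbb, tnzf, ricp, fprp, ptod.
Vertex nfbg has 6 neighbors: rrog, tnzf, ricp, fprp, timu, zifj.
N(jlmp) = {tnzf, ricp, utvn, fprp, cmdx, pmrz}, |N(jlmp)| = 6.
Vertex hwbb has 6 neighbors: ricp, cmdx, timu, oneo, zifj, pmrz.
Every vertex has degree 6 (N=15); Kneser-type, 2-subsets of [6].
The 3 distinct eigenvalues: [6.0, 1.0, -3.0].
Lovász: ϑ = −15(-3)/(6+-1*(-3)) = 5.
≈ 5.0000000 (to 7 d.p.).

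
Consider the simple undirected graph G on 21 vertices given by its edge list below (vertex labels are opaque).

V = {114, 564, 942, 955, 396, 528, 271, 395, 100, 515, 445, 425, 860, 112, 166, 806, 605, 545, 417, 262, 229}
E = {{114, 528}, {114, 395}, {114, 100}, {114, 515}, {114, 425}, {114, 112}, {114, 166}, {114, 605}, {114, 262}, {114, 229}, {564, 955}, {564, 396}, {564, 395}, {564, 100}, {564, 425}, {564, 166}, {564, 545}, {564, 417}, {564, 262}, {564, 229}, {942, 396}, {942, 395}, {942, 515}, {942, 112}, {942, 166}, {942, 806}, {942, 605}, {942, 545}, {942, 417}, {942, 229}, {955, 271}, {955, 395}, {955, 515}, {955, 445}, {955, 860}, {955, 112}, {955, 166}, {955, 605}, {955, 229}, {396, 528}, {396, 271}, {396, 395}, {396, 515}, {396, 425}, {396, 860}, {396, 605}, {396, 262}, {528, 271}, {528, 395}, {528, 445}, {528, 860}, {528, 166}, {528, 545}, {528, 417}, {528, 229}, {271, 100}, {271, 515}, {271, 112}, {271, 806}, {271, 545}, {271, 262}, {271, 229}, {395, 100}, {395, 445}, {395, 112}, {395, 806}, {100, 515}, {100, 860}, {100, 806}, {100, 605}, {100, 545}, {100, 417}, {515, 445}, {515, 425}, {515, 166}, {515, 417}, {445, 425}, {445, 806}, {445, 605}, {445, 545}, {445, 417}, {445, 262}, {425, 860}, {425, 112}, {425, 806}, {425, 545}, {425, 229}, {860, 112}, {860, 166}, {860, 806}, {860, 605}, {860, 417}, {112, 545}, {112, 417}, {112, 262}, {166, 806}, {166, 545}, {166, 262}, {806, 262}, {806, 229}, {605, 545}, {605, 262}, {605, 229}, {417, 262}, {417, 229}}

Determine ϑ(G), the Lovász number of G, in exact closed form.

6

N(262) = {114, 564, 396, 271, 445, 112, 166, 806, 605, 417}, |N(262)| = 10.
N(166) = {114, 564, 942, 955, 528, 515, 860, 806, 545, 262}, |N(166)| = 10.
N(425) = {114, 564, 396, 515, 445, 860, 112, 806, 545, 229}, |N(425)| = 10.
Vertex 528 has 10 neighbors: 114, 396, 271, 395, 445, 860, 166, 545, 417, 229.
deg(v) = 10 for all v (|V|=21); Kneser-type, 2-subsets of [7].
A has 3 distinct eigenvalues ≈ [10.0, 1.0, -4.0].
ϑ = −N·λ_min/(λ_max−λ_min) = −21·(-4)/(10−(-4)) = 6.
ϑ(G) ≈ 6.0000.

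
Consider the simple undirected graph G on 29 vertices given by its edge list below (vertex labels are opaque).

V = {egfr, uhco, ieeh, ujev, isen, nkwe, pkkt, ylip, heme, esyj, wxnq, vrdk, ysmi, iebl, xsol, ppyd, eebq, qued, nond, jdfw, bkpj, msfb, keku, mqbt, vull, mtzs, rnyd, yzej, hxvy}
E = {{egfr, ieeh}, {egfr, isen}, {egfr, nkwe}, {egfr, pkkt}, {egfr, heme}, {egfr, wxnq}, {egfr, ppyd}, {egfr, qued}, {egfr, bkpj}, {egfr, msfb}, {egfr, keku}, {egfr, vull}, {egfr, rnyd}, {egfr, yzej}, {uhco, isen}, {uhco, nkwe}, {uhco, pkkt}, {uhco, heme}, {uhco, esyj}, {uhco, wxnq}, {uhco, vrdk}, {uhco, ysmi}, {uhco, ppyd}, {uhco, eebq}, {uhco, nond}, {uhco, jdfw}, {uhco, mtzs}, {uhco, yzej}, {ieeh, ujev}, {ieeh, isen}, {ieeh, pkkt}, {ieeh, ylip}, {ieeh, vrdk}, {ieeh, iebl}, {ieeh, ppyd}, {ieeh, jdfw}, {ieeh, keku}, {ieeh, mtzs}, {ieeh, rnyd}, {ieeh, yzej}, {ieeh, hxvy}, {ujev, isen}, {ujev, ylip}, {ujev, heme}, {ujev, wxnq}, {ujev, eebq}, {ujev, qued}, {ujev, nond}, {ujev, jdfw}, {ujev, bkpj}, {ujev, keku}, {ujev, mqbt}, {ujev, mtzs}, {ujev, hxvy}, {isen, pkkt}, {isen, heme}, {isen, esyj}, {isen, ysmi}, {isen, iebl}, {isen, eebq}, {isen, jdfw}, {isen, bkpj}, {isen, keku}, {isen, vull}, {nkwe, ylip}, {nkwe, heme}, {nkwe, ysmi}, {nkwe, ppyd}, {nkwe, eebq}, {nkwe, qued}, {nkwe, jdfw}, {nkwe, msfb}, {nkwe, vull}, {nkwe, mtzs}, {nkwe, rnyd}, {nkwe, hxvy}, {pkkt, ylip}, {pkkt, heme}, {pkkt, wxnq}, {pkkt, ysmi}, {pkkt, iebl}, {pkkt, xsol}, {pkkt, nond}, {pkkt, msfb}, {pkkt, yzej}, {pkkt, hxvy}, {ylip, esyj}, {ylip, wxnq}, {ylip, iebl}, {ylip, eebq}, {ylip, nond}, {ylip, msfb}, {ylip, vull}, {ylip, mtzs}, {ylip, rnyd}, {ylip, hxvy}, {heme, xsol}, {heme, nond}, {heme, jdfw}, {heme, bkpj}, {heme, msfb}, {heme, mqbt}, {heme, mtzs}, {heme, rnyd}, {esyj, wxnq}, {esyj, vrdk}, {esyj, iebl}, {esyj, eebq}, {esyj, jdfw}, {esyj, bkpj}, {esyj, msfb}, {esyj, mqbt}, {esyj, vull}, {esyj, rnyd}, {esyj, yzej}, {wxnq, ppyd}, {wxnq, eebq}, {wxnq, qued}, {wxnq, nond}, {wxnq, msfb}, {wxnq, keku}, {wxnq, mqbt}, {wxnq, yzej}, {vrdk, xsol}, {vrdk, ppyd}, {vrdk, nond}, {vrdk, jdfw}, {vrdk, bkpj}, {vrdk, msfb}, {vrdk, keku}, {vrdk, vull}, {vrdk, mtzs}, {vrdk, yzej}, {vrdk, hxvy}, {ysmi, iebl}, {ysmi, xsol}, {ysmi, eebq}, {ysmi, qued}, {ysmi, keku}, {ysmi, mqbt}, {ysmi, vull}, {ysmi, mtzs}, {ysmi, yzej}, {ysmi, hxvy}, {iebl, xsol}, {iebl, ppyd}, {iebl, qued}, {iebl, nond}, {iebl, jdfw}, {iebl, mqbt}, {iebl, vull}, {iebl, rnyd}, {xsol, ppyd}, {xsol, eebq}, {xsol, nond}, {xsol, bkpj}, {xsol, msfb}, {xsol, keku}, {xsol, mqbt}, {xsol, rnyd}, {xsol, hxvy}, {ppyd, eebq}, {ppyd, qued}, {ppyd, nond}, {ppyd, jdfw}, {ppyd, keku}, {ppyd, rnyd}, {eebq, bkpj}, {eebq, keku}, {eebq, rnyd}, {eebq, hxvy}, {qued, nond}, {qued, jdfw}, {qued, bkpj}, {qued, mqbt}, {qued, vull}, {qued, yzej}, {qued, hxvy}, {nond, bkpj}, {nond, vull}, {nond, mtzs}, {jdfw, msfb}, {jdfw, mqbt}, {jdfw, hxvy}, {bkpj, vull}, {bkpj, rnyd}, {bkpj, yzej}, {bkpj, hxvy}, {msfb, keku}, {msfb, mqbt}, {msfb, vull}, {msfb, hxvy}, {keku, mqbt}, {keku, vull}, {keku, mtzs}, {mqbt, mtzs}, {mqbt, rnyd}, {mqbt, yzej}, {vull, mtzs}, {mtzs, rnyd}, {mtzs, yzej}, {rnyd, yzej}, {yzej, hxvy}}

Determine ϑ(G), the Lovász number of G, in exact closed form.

Vertex isen has 14 neighbors: egfr, uhco, ieeh, ujev, pkkt, heme, esyj, ysmi, iebl, eebq, jdfw, bkpj, keku, vull.
deg(xsol) = 14; N(xsol) = {pkkt, heme, vrdk, ysmi, iebl, ppyd, eebq, nond, bkpj, msfb, keku, mqbt, rnyd, hxvy}.
Vertex egfr has 14 neighbors: ieeh, isen, nkwe, pkkt, heme, wxnq, ppyd, qued, bkpj, msfb, keku, vull, rnyd, yzej.
deg(ieeh) = 14; N(ieeh) = {egfr, ujev, isen, pkkt, ylip, vrdk, iebl, ppyd, jdfw, keku, mtzs, rnyd, yzej, hxvy}.
14-regular, N=29; Paley(29): SR with (k,λ,μ)=(14,6,7).
Distinct eigenvalues (to 3 d.p.): [14.0, 2.193, -3.193].
−29·(-sqrt(29)/2 - 1/2) / ((14)−(-sqrt(29)/2 - 1/2)) = sqrt(29) = ϑ(G).
= 5.3851648… (decimal).

sqrt(29)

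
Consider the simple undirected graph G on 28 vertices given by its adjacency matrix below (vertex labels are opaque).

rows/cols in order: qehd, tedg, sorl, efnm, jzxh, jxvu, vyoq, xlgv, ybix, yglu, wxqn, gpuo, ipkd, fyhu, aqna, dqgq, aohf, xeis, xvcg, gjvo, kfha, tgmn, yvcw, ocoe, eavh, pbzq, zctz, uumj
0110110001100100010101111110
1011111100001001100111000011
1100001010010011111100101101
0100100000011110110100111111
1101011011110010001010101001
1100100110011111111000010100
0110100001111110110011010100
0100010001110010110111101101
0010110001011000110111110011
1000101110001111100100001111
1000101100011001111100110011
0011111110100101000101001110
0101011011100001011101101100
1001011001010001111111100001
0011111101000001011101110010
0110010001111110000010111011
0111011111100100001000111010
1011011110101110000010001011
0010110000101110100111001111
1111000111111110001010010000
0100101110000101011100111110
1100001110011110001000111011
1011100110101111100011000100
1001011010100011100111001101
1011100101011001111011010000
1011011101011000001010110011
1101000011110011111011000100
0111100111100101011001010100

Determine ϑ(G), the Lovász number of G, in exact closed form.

deg(ipkd) = 15; N(ipkd) = {tedg, efnm, jxvu, vyoq, ybix, yglu, wxqn, dqgq, xeis, xvcg, gjvo, tgmn, yvcw, eavh, pbzq}.
Vertex vyoq has 15 neighbors: tedg, sorl, jzxh, yglu, wxqn, gpuo, ipkd, fyhu, aqna, aohf, xeis, kfha, tgmn, ocoe, pbzq.
Vertex dqgq has 15 neighbors: tedg, sorl, jxvu, yglu, wxqn, gpuo, ipkd, fyhu, aqna, kfha, yvcw, ocoe, eavh, zctz, uumj.
N(yvcw) = {qehd, sorl, efnm, jzxh, xlgv, ybix, wxqn, ipkd, fyhu, aqna, dqgq, aohf, kfha, tgmn, pbzq}, |N(yvcw)| = 15.
deg(v) = 15 for all v (|V|=28); Kneser K(8,2) on C(8,2)=28 vertices.
spec(A) ≈ [15.0, 1.0, -5.0] (distinct, 6 d.p.).
Lovász (edge-transitive): ϑ = −28·(-5)/((15)−(-5)) = 7.
ϑ(G) ≈ 7.0000000.

7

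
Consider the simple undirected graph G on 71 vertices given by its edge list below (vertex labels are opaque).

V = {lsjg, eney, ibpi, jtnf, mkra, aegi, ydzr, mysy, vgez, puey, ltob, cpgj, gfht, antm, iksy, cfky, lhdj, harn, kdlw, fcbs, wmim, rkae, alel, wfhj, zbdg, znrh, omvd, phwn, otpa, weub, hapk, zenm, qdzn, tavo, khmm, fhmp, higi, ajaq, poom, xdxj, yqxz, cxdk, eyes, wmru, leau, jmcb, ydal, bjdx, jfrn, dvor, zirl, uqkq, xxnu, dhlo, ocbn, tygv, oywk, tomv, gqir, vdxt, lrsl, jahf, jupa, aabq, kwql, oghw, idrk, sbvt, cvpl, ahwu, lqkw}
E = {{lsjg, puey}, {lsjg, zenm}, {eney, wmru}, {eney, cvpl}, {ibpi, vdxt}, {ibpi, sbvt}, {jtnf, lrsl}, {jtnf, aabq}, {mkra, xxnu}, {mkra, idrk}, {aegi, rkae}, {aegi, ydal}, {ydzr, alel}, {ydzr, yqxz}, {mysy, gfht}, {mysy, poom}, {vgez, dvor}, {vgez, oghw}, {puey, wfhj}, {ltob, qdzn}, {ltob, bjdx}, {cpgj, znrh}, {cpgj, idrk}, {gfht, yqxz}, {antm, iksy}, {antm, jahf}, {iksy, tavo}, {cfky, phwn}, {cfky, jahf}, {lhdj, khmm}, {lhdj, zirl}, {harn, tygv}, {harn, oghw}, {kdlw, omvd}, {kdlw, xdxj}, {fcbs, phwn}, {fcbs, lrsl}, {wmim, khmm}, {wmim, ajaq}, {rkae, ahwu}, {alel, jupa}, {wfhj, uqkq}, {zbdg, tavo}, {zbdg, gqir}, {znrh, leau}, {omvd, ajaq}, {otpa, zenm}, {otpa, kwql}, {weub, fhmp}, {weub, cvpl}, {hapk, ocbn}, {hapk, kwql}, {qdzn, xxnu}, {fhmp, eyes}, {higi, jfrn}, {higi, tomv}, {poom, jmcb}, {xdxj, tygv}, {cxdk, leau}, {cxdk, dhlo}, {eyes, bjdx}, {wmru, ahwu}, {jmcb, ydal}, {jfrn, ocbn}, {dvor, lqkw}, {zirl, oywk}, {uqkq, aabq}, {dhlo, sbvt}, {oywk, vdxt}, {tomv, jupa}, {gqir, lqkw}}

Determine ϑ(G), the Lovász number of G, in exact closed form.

71*cos(pi/71)/(cos(pi/71) + 1)

N(qdzn) = {ltob, xxnu}, |N(qdzn)| = 2.
Vertex eyes has 2 neighbors: fhmp, bjdx.
Vertex phwn has 2 neighbors: cfky, fcbs.
deg(dhlo) = 2; N(dhlo) = {cxdk, sbvt}.
Regular of degree 2 on 71 vertices: this is C_{71}, the 71-cycle.
The 36 distinct eigenvalues: [2.0, 1.992174, 1.968756, 1.92993, 1.876, 1.807387, 1.724629, 1.628374, 1.519374, 1.398483, 1.266648, 1.124899, 0.974346, 0.816167, 0.651601, 0.481935, 0.308498, 0.132646, -0.044244, -0.220788, -0.395604, -0.567324, -0.734603, -0.896134, -1.05065, -1.196945, -1.333871, -1.460358, -1.575416, -1.678144, -1.767738, -1.843498, -1.904829, -1.951253, -1.982405, -1.998042].
λ_max=2, λ_min=-2*cos(pi/71); ϑ = −71·λ_min/(λ_max−λ_min) = 71*cos(pi/71)/(cos(pi/71) + 1).
ϑ(G) ≈ 35.48261826.
Check 35 ≤ 71*cos(pi/71)/(cos(pi/71) + 1) ≤ 36: both strict.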